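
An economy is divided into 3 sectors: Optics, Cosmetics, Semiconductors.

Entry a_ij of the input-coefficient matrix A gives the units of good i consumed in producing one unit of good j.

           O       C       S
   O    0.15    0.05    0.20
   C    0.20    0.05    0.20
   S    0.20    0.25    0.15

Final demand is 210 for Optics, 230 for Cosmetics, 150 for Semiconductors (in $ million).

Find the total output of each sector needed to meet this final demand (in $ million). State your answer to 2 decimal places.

I − A =
  [   0.85    -0.05    -0.20]
  [  -0.20     0.95    -0.20]
  [  -0.20    -0.25     0.85]
Cofactors of I−A, C_ij = (−1)^(i+j)·(minor ij) (rows/columns in the sector order above):
  C_11 = (0.95)(0.85) − (-0.20)(-0.25) = 0.7575
  C_12 = −[(-0.20)(0.85) − (-0.20)(-0.20)] = 0.2100
  C_13 = (-0.20)(-0.25) − (0.95)(-0.20) = 0.2400
  C_21 = −[(-0.05)(0.85) − (-0.20)(-0.25)] = 0.0925
  C_22 = (0.85)(0.85) − (-0.20)(-0.20) = 0.6825
  C_23 = −[(0.85)(-0.25) − (-0.05)(-0.20)] = 0.2225
  C_31 = (-0.05)(-0.20) − (-0.20)(0.95) = 0.2000
  C_32 = −[(0.85)(-0.20) − (-0.20)(-0.20)] = 0.2100
  C_33 = (0.85)(0.95) − (-0.05)(-0.20) = 0.7975
det(I−A) = Σ_j (I−A)_1j·C_1j = (0.85)(0.7575) + (-0.05)(0.2100) + (-0.20)(0.2400) = 0.585375
adj(I−A) = Cᵀ =
  [ 0.7575   0.0925   0.2000]
  [ 0.2100   0.6825   0.2100]
  [ 0.2400   0.2225   0.7975]
(I − A)⁻¹ = adj(I−A) / det(I−A) ≈
  [   1.2940     0.1580     0.3417]
  [   0.3587     1.1659     0.3587]
  [   0.4100     0.3801     1.3624]
x = (I − A)⁻¹ d = adj(I−A)·d / det(I−A), with det(I−A) = 0.585375:
  x_O = (0.7575·210 + 0.0925·230 + 0.2000·150) / 0.585375 = 210.35 / 0.585375 ≈ 359.34
  x_C = (0.2100·210 + 0.6825·230 + 0.2100·150) / 0.585375 = 232.575 / 0.585375 ≈ 397.31
  x_S = (0.2400·210 + 0.2225·230 + 0.7975·150) / 0.585375 = 221.20 / 0.585375 ≈ 377.88

x_O = 359.34, x_C = 397.31, x_S = 377.88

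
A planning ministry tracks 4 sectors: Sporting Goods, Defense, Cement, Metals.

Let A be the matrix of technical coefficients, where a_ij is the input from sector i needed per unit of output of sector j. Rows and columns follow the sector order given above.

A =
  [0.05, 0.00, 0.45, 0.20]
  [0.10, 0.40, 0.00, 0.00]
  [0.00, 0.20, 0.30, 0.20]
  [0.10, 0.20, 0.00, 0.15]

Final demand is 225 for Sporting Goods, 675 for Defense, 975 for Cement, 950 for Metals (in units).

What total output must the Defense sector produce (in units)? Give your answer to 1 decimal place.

I − A =
  [   0.95     0.00    -0.45    -0.20]
  [  -0.10     0.60     0.00     0.00]
  [   0.00    -0.20     0.70    -0.20]
  [  -0.10    -0.20     0.00     0.85]
Compute the cofactors C_ij = (−1)^(i+j)·(3×3 minor ij) of I−A; the adjugate is their transpose:
adj(I−A) = Cᵀ =
  [ 0.35700   0.12250   0.22950   0.13800]
  [ 0.05950   0.54225   0.03825   0.02300]
  [ 0.03300   0.19550   0.46850   0.11800]
  [ 0.05600   0.14200   0.03600   0.39000]
det(I−A) = Σ_j (I−A)_1j·C_1j = (0.95)(0.35700) + (0.00)(0.05950) + (-0.45)(0.03300) + (-0.20)(0.05600) = 0.3131
(I − A)⁻¹ = adj(I−A) / det(I−A) ≈
  [   1.1402     0.3912     0.7330     0.4408]
  [   0.1900     1.7319     0.1222     0.0735]
  [   0.1054     0.6244     1.4963     0.3769]
  [   0.1789     0.4535     0.1150     1.2456]
x = (I − A)⁻¹ d = adj(I−A)·d / det(I−A), with det(I−A) = 0.3131:
  x_S = (0.35700·225 + 0.12250·675 + 0.22950·975 + 0.13800·950) / 0.3131 = 517.875 / 0.3131 ≈ 1654.0
  x_D = (0.05950·225 + 0.54225·675 + 0.03825·975 + 0.02300·950) / 0.3131 = 438.55 / 0.3131 ≈ 1400.7
  x_C = (0.03300·225 + 0.19550·675 + 0.46850·975 + 0.11800·950) / 0.3131 = 708.275 / 0.3131 ≈ 2262.1
  x_M = (0.05600·225 + 0.14200·675 + 0.03600·975 + 0.39000·950) / 0.3131 = 514.05 / 0.3131 ≈ 1641.8

x_D = 1400.7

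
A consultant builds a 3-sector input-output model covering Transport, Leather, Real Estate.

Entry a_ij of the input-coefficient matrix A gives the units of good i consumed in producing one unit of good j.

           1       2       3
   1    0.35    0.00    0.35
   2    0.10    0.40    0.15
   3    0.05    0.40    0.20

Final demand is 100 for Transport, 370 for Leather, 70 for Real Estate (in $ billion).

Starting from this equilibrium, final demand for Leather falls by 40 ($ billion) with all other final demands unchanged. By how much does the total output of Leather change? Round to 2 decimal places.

Δx_2 = -80.89

I − A =
  [   0.65     0.00    -0.35]
  [  -0.10     0.60    -0.15]
  [  -0.05    -0.40     0.80]
Cofactors of I−A, C_ij = (−1)^(i+j)·(minor ij) (rows/columns in the sector order above):
  C_11 = (0.60)(0.80) − (-0.15)(-0.40) = 0.4200
  C_12 = −[(-0.10)(0.80) − (-0.15)(-0.05)] = 0.0875
  C_13 = (-0.10)(-0.40) − (0.60)(-0.05) = 0.0700
  C_21 = −[(0.00)(0.80) − (-0.35)(-0.40)] = 0.1400
  C_22 = (0.65)(0.80) − (-0.35)(-0.05) = 0.5025
  C_23 = −[(0.65)(-0.40) − (0.00)(-0.05)] = 0.2600
  C_31 = (0.00)(-0.15) − (-0.35)(0.60) = 0.2100
  C_32 = −[(0.65)(-0.15) − (-0.35)(-0.10)] = 0.1325
  C_33 = (0.65)(0.60) − (0.00)(-0.10) = 0.3900
det(I−A) = Σ_j (I−A)_1j·C_1j = (0.65)(0.4200) + (0.00)(0.0875) + (-0.35)(0.0700) = 0.2485
adj(I−A) = Cᵀ =
  [ 0.4200   0.1400   0.2100]
  [ 0.0875   0.5025   0.1325]
  [ 0.0700   0.2600   0.3900]
(I − A)⁻¹ = adj(I−A) / det(I−A) ≈
  [   1.6901     0.5634     0.8451]
  [   0.3521     2.0221     0.5332]
  [   0.2817     1.0463     1.5694]
Δx = (I − A)⁻¹ Δd with Δd having -40 in the Leather component and 0 elsewhere.
So Δx_2 = L_22 · (-40), where L_22 = adj(I−A)_22 / det(I−A) = 0.5025 / 0.2485.
Δx_2 = 0.5025 × (-40) / 0.2485 = -20.10 / 0.2485 ≈ -80.89.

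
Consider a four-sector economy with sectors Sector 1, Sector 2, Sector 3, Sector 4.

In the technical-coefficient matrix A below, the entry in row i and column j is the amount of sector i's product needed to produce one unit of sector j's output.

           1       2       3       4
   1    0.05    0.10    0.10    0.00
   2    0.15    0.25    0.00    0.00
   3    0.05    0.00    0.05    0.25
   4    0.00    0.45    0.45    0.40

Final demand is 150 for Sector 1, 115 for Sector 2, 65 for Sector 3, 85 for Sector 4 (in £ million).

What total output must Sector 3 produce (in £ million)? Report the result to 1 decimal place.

x_3 = 192.2

I − A =
  [   0.95    -0.10    -0.10     0.00]
  [  -0.15     0.75     0.00     0.00]
  [  -0.05     0.00     0.95    -0.25]
  [   0.00    -0.45    -0.45     0.60]
Compute the cofactors C_ij = (−1)^(i+j)·(3×3 minor ij) of I−A; the adjugate is their transpose:
adj(I−A) = Cᵀ =
  [ 0.343125   0.057000   0.045000   0.018750]
  [ 0.068625   0.431625   0.009000   0.003750]
  [ 0.039375   0.109875   0.418500   0.174375]
  [ 0.081000   0.406125   0.320625   0.658875]
det(I−A) = Σ_j (I−A)_1j·C_1j = (0.95)(0.343125) + (-0.10)(0.068625) + (-0.10)(0.039375) + (0.00)(0.081000) = 0.31516875
(I − A)⁻¹ = adj(I−A) / det(I−A) ≈
  [   1.0887     0.1809     0.1428     0.0595]
  [   0.2177     1.3695     0.0286     0.0119]
  [   0.1249     0.3486     1.3279     0.5533]
  [   0.2570     1.2886     1.0173     2.0905]
x = (I − A)⁻¹ d = adj(I−A)·d / det(I−A), with det(I−A) = 0.31516875:
  x_1 = (0.343125·150 + 0.057000·115 + 0.045000·65 + 0.018750·85) / 0.31516875 = 62.5425 / 0.31516875 ≈ 198.4
  x_2 = (0.068625·150 + 0.431625·115 + 0.009000·65 + 0.003750·85) / 0.31516875 = 60.834375 / 0.31516875 ≈ 193.0
  x_3 = (0.039375·150 + 0.109875·115 + 0.418500·65 + 0.174375·85) / 0.31516875 = 60.56625 / 0.31516875 ≈ 192.2
  x_4 = (0.081000·150 + 0.406125·115 + 0.320625·65 + 0.658875·85) / 0.31516875 = 135.699375 / 0.31516875 ≈ 430.6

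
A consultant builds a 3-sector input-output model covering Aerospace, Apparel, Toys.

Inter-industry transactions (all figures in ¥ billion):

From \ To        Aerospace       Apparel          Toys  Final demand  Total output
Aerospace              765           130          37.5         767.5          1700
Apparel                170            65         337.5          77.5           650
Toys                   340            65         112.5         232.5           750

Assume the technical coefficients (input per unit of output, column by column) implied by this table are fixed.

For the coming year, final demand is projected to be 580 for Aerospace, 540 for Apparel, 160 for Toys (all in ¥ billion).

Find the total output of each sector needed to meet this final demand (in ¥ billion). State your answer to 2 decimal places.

x_1 = 1518.35, x_2 = 1106.54, x_3 = 675.68

Technical coefficients a_ij = z_ij / X_j:
  a_11 = 765/1700 = 0.45, a_21 = 170/1700 = 0.10, a_31 = 340/1700 = 0.20
  a_12 = 130/650 = 0.20, a_22 = 65/650 = 0.10, a_32 = 65/650 = 0.10
  a_13 = 37.5/750 = 0.05, a_23 = 337.5/750 = 0.45, a_33 = 112.5/750 = 0.15
I − A =
  [   0.55    -0.20    -0.05]
  [  -0.10     0.90    -0.45]
  [  -0.20    -0.10     0.85]
Cofactors of I−A, C_ij = (−1)^(i+j)·(minor ij) (rows/columns in the sector order above):
  C_11 = (0.90)(0.85) − (-0.45)(-0.10) = 0.7200
  C_12 = −[(-0.10)(0.85) − (-0.45)(-0.20)] = 0.1750
  C_13 = (-0.10)(-0.10) − (0.90)(-0.20) = 0.1900
  C_21 = −[(-0.20)(0.85) − (-0.05)(-0.10)] = 0.1750
  C_22 = (0.55)(0.85) − (-0.05)(-0.20) = 0.4575
  C_23 = −[(0.55)(-0.10) − (-0.20)(-0.20)] = 0.0950
  C_31 = (-0.20)(-0.45) − (-0.05)(0.90) = 0.1350
  C_32 = −[(0.55)(-0.45) − (-0.05)(-0.10)] = 0.2525
  C_33 = (0.55)(0.90) − (-0.20)(-0.10) = 0.4750
det(I−A) = Σ_j (I−A)_1j·C_1j = (0.55)(0.7200) + (-0.20)(0.1750) + (-0.05)(0.1900) = 0.3515
adj(I−A) = Cᵀ =
  [ 0.7200   0.1750   0.1350]
  [ 0.1750   0.4575   0.2525]
  [ 0.1900   0.0950   0.4750]
(I − A)⁻¹ = adj(I−A) / det(I−A) ≈
  [   2.0484     0.4979     0.3841]
  [   0.4979     1.3016     0.7183]
  [   0.5405     0.2703     1.3514]
x = (I − A)⁻¹ d = adj(I−A)·d / det(I−A), with det(I−A) = 0.3515:
  x_1 = (0.7200·580 + 0.1750·540 + 0.1350·160) / 0.3515 = 533.70 / 0.3515 ≈ 1518.35
  x_2 = (0.1750·580 + 0.4575·540 + 0.2525·160) / 0.3515 = 388.95 / 0.3515 ≈ 1106.54
  x_3 = (0.1900·580 + 0.0950·540 + 0.4750·160) / 0.3515 = 237.50 / 0.3515 ≈ 675.68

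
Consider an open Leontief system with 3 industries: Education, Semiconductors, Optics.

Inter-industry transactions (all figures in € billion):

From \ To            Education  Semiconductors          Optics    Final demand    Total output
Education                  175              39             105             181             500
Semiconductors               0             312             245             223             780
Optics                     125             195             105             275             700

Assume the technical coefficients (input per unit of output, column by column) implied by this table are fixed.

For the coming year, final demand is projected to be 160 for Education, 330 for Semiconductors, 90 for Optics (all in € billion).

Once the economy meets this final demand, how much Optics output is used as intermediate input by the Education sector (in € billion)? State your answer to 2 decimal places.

z_OE = 104.62

Technical coefficients a_ij = z_ij / X_j:
  a_EE = 175/500 = 0.35, a_SE = 0/500 = 0.00, a_OE = 125/500 = 0.25
  a_ES = 39/780 = 0.05, a_SS = 312/780 = 0.40, a_OS = 195/780 = 0.25
  a_EO = 105/700 = 0.15, a_SO = 245/700 = 0.35, a_OO = 105/700 = 0.15
I − A =
  [   0.65    -0.05    -0.15]
  [   0.00     0.60    -0.35]
  [  -0.25    -0.25     0.85]
Cofactors of I−A, C_ij = (−1)^(i+j)·(minor ij) (rows/columns in the sector order above):
  C_11 = (0.60)(0.85) − (-0.35)(-0.25) = 0.4225
  C_12 = −[(0.00)(0.85) − (-0.35)(-0.25)] = 0.0875
  C_13 = (0.00)(-0.25) − (0.60)(-0.25) = 0.1500
  C_21 = −[(-0.05)(0.85) − (-0.15)(-0.25)] = 0.0800
  C_22 = (0.65)(0.85) − (-0.15)(-0.25) = 0.5150
  C_23 = −[(0.65)(-0.25) − (-0.05)(-0.25)] = 0.1750
  C_31 = (-0.05)(-0.35) − (-0.15)(0.60) = 0.1075
  C_32 = −[(0.65)(-0.35) − (-0.15)(0.00)] = 0.2275
  C_33 = (0.65)(0.60) − (-0.05)(0.00) = 0.3900
det(I−A) = Σ_j (I−A)_1j·C_1j = (0.65)(0.4225) + (-0.05)(0.0875) + (-0.15)(0.1500) = 0.24775
adj(I−A) = Cᵀ =
  [ 0.4225   0.0800   0.1075]
  [ 0.0875   0.5150   0.2275]
  [ 0.1500   0.1750   0.3900]
(I − A)⁻¹ = adj(I−A) / det(I−A) ≈
  [   1.7053     0.3229     0.4339]
  [   0.3532     2.0787     0.9183]
  [   0.6054     0.7064     1.5742]
First solve x = (I − A)⁻¹ d = adj(I−A)·d / det(I−A); in particular x_E = (0.4225·160 + 0.0800·330 + 0.1075·90) / 0.24775 = 103.675 / 0.24775 ≈ 418.4662.
Intermediate flow from O to E: z_OE = a_OE · x_E = 0.25 × 103.675 / 0.24775 = 25.91875 / 0.24775 ≈ 104.62.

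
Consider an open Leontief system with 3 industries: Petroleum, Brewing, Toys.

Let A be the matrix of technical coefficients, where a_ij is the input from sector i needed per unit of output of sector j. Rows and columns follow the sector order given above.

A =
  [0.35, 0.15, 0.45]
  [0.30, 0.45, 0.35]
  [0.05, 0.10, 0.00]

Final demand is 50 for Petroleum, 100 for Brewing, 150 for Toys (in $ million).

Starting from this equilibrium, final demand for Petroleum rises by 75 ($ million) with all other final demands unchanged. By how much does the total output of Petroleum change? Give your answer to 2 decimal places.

I − A =
  [   0.65    -0.15    -0.45]
  [  -0.30     0.55    -0.35]
  [  -0.05    -0.10     1.00]
Cofactors of I−A, C_ij = (−1)^(i+j)·(minor ij) (rows/columns in the sector order above):
  C_11 = (0.55)(1.00) − (-0.35)(-0.10) = 0.5150
  C_12 = −[(-0.30)(1.00) − (-0.35)(-0.05)] = 0.3175
  C_13 = (-0.30)(-0.10) − (0.55)(-0.05) = 0.0575
  C_21 = −[(-0.15)(1.00) − (-0.45)(-0.10)] = 0.1950
  C_22 = (0.65)(1.00) − (-0.45)(-0.05) = 0.6275
  C_23 = −[(0.65)(-0.10) − (-0.15)(-0.05)] = 0.0725
  C_31 = (-0.15)(-0.35) − (-0.45)(0.55) = 0.3000
  C_32 = −[(0.65)(-0.35) − (-0.45)(-0.30)] = 0.3625
  C_33 = (0.65)(0.55) − (-0.15)(-0.30) = 0.3125
det(I−A) = Σ_j (I−A)_1j·C_1j = (0.65)(0.5150) + (-0.15)(0.3175) + (-0.45)(0.0575) = 0.26125
adj(I−A) = Cᵀ =
  [ 0.5150   0.1950   0.3000]
  [ 0.3175   0.6275   0.3625]
  [ 0.0575   0.0725   0.3125]
(I − A)⁻¹ = adj(I−A) / det(I−A) ≈
  [   1.9713     0.7464     1.1483]
  [   1.2153     2.4019     1.3876]
  [   0.2201     0.2775     1.1962]
Δx = (I − A)⁻¹ Δd with Δd having +75 in the Petroleum component and 0 elsewhere.
So Δx_1 = L_11 · (+75), where L_11 = adj(I−A)_11 / det(I−A) = 0.5150 / 0.26125.
Δx_1 = 0.5150 × (+75) / 0.26125 = 38.625 / 0.26125 ≈ 147.85.

Δx_1 = 147.85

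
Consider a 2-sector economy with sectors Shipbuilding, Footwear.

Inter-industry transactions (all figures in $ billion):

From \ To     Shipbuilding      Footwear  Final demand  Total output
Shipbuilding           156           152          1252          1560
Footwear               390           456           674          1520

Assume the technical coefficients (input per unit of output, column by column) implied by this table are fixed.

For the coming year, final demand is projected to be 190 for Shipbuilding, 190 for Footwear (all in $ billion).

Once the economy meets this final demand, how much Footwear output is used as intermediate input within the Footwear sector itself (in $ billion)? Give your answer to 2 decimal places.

z_22 = 108.35

Technical coefficients a_ij = z_ij / X_j:
  a_11 = 156/1560 = 0.10, a_21 = 390/1560 = 0.25
  a_12 = 152/1520 = 0.10, a_22 = 456/1520 = 0.30
I − A =
  [   0.90    -0.10]
  [  -0.25     0.70]
det(I−A) = (0.90)(0.70) − (-0.10)(-0.25) = 0.6050
adj(I−A) = [[0.70, 0.10], [0.25, 0.90]]
(I − A)⁻¹ = adj(I−A) / det(I−A) ≈
  [   1.1570     0.1653]
  [   0.4132     1.4876]
First solve x = (I − A)⁻¹ d = adj(I−A)·d / det(I−A); in particular x_2 = (0.25·190 + 0.90·190) / 0.6050 = 218.50 / 0.6050 ≈ 361.1570.
Intermediate flow from 2 to 2: z_22 = a_22 · x_2 = 0.30 × 218.50 / 0.6050 = 65.55 / 0.6050 ≈ 108.35.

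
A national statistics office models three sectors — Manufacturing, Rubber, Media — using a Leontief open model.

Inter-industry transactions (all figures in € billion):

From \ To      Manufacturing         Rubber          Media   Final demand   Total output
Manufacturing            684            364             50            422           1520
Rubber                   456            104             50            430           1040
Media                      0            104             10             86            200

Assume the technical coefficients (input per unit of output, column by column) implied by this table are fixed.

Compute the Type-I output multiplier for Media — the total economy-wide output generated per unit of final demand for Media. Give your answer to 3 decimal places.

m_3 = 2.620

Technical coefficients a_ij = z_ij / X_j:
  a_11 = 684/1520 = 0.45, a_21 = 456/1520 = 0.30, a_31 = 0/1520 = 0.00
  a_12 = 364/1040 = 0.35, a_22 = 104/1040 = 0.10, a_32 = 104/1040 = 0.10
  a_13 = 50/200 = 0.25, a_23 = 50/200 = 0.25, a_33 = 10/200 = 0.05
I − A =
  [   0.55    -0.35    -0.25]
  [  -0.30     0.90    -0.25]
  [   0.00    -0.10     0.95]
Cofactors of I−A, C_ij = (−1)^(i+j)·(minor ij) (rows/columns in the sector order above):
  C_11 = (0.90)(0.95) − (-0.25)(-0.10) = 0.8300
  C_12 = −[(-0.30)(0.95) − (-0.25)(0.00)] = 0.2850
  C_13 = (-0.30)(-0.10) − (0.90)(0.00) = 0.0300
  C_21 = −[(-0.35)(0.95) − (-0.25)(-0.10)] = 0.3575
  C_22 = (0.55)(0.95) − (-0.25)(0.00) = 0.5225
  C_23 = −[(0.55)(-0.10) − (-0.35)(0.00)] = 0.0550
  C_31 = (-0.35)(-0.25) − (-0.25)(0.90) = 0.3125
  C_32 = −[(0.55)(-0.25) − (-0.25)(-0.30)] = 0.2125
  C_33 = (0.55)(0.90) − (-0.35)(-0.30) = 0.3900
det(I−A) = Σ_j (I−A)_1j·C_1j = (0.55)(0.8300) + (-0.35)(0.2850) + (-0.25)(0.0300) = 0.34925
adj(I−A) = Cᵀ =
  [ 0.8300   0.3575   0.3125]
  [ 0.2850   0.5225   0.2125]
  [ 0.0300   0.0550   0.3900]
(I − A)⁻¹ = adj(I−A) / det(I−A) ≈
  [   2.3765     1.0236     0.8948]
  [   0.8160     1.4961     0.6084]
  [   0.0859     0.1575     1.1167]
The output multiplier for sector j is the column-j sum of the Leontief inverse (I − A)⁻¹ = adj(I−A) / det(I−A).
Column 3 of adj(I−A): (0.3125, 0.2125, 0.3900); det(I−A) = 0.34925.
m_3 = (0.3125 + 0.2125 + 0.3900) / 0.34925 = 0.915 / 0.34925 ≈ 2.620.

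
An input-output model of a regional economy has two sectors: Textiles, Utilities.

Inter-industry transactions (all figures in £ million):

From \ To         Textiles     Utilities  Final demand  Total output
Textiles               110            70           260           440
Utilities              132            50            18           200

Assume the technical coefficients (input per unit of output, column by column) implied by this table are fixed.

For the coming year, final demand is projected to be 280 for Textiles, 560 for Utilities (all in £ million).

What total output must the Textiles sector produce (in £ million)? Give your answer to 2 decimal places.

Technical coefficients a_ij = z_ij / X_j:
  a_TT = 110/440 = 0.25, a_UT = 132/440 = 0.30
  a_TU = 70/200 = 0.35, a_UU = 50/200 = 0.25
I − A =
  [   0.75    -0.35]
  [  -0.30     0.75]
det(I−A) = (0.75)(0.75) − (-0.35)(-0.30) = 0.4575
adj(I−A) = [[0.75, 0.35], [0.30, 0.75]]
(I − A)⁻¹ = adj(I−A) / det(I−A) ≈
  [   1.6393     0.7650]
  [   0.6557     1.6393]
x = (I − A)⁻¹ d = adj(I−A)·d / det(I−A), with det(I−A) = 0.4575:
  x_T = (0.75·280 + 0.35·560) / 0.4575 = 406.00 / 0.4575 ≈ 887.43
  x_U = (0.30·280 + 0.75·560) / 0.4575 = 504.00 / 0.4575 ≈ 1101.64

x_T = 887.43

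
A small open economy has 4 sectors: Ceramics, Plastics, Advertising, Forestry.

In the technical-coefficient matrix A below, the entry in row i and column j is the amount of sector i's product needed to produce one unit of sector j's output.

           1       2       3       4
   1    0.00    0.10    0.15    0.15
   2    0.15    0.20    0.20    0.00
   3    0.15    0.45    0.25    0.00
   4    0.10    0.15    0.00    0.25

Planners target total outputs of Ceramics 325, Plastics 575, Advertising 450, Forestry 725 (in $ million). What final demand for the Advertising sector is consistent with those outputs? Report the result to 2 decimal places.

I − A =
  [   1.00    -0.10    -0.15    -0.15]
  [  -0.15     0.80    -0.20     0.00]
  [  -0.15    -0.45     0.75     0.00]
  [  -0.10    -0.15     0.00     0.75]
d = (I − A) x:
  d_1 = (+1.00)·325 + (-0.10)·575 + (-0.15)·450 + (-0.15)·725 = 91.25
  d_2 = (-0.15)·325 + (+0.80)·575 + (-0.20)·450 + (+0.00)·725 = 321.25
  d_3 = (-0.15)·325 + (-0.45)·575 + (+0.75)·450 + (+0.00)·725 = 30.00
  d_4 = (-0.10)·325 + (-0.15)·575 + (+0.00)·450 + (+0.75)·725 = 425.00

d_3 = 30.00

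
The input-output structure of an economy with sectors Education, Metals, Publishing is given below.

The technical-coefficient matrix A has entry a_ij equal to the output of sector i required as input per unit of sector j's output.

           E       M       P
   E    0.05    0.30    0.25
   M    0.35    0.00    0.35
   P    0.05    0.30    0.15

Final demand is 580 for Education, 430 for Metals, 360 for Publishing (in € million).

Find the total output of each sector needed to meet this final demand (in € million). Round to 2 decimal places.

I − A =
  [   0.95    -0.30    -0.25]
  [  -0.35     1.00    -0.35]
  [  -0.05    -0.30     0.85]
Cofactors of I−A, C_ij = (−1)^(i+j)·(minor ij) (rows/columns in the sector order above):
  C_11 = (1.00)(0.85) − (-0.35)(-0.30) = 0.7450
  C_12 = −[(-0.35)(0.85) − (-0.35)(-0.05)] = 0.3150
  C_13 = (-0.35)(-0.30) − (1.00)(-0.05) = 0.1550
  C_21 = −[(-0.30)(0.85) − (-0.25)(-0.30)] = 0.3300
  C_22 = (0.95)(0.85) − (-0.25)(-0.05) = 0.7950
  C_23 = −[(0.95)(-0.30) − (-0.30)(-0.05)] = 0.3000
  C_31 = (-0.30)(-0.35) − (-0.25)(1.00) = 0.3550
  C_32 = −[(0.95)(-0.35) − (-0.25)(-0.35)] = 0.4200
  C_33 = (0.95)(1.00) − (-0.30)(-0.35) = 0.8450
det(I−A) = Σ_j (I−A)_1j·C_1j = (0.95)(0.7450) + (-0.30)(0.3150) + (-0.25)(0.1550) = 0.5745
adj(I−A) = Cᵀ =
  [ 0.7450   0.3300   0.3550]
  [ 0.3150   0.7950   0.4200]
  [ 0.1550   0.3000   0.8450]
(I − A)⁻¹ = adj(I−A) / det(I−A) ≈
  [   1.2968     0.5744     0.6179]
  [   0.5483     1.3838     0.7311]
  [   0.2698     0.5222     1.4708]
x = (I − A)⁻¹ d = adj(I−A)·d / det(I−A), with det(I−A) = 0.5745:
  x_E = (0.7450·580 + 0.3300·430 + 0.3550·360) / 0.5745 = 701.80 / 0.5745 ≈ 1221.58
  x_M = (0.3150·580 + 0.7950·430 + 0.4200·360) / 0.5745 = 675.75 / 0.5745 ≈ 1176.24
  x_P = (0.1550·580 + 0.3000·430 + 0.8450·360) / 0.5745 = 523.10 / 0.5745 ≈ 910.53

x_E = 1221.58, x_M = 1176.24, x_P = 910.53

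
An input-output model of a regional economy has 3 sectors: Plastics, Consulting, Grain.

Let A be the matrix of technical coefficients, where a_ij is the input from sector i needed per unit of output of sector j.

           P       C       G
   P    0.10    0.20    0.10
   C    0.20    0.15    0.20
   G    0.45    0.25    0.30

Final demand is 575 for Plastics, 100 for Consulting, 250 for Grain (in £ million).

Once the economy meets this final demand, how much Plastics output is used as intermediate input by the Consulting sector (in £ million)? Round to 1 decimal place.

z_PC = 120.0

I − A =
  [   0.90    -0.20    -0.10]
  [  -0.20     0.85    -0.20]
  [  -0.45    -0.25     0.70]
Cofactors of I−A, C_ij = (−1)^(i+j)·(minor ij) (rows/columns in the sector order above):
  C_11 = (0.85)(0.70) − (-0.20)(-0.25) = 0.5450
  C_12 = −[(-0.20)(0.70) − (-0.20)(-0.45)] = 0.2300
  C_13 = (-0.20)(-0.25) − (0.85)(-0.45) = 0.4325
  C_21 = −[(-0.20)(0.70) − (-0.10)(-0.25)] = 0.1650
  C_22 = (0.90)(0.70) − (-0.10)(-0.45) = 0.5850
  C_23 = −[(0.90)(-0.25) − (-0.20)(-0.45)] = 0.3150
  C_31 = (-0.20)(-0.20) − (-0.10)(0.85) = 0.1250
  C_32 = −[(0.90)(-0.20) − (-0.10)(-0.20)] = 0.2000
  C_33 = (0.90)(0.85) − (-0.20)(-0.20) = 0.7250
det(I−A) = Σ_j (I−A)_1j·C_1j = (0.90)(0.5450) + (-0.20)(0.2300) + (-0.10)(0.4325) = 0.40125
adj(I−A) = Cᵀ =
  [ 0.5450   0.1650   0.1250]
  [ 0.2300   0.5850   0.2000]
  [ 0.4325   0.3150   0.7250]
(I − A)⁻¹ = adj(I−A) / det(I−A) ≈
  [   1.3583     0.4112     0.3115]
  [   0.5732     1.4579     0.4984]
  [   1.0779     0.7850     1.8069]
First solve x = (I − A)⁻¹ d = adj(I−A)·d / det(I−A); in particular x_C = (0.2300·575 + 0.5850·100 + 0.2000·250) / 0.40125 = 240.75 / 0.40125 = 600.000.
Intermediate flow from P to C: z_PC = a_PC · x_C = 0.20 × 240.75 / 0.40125 = 48.15 / 0.40125 = 120.0.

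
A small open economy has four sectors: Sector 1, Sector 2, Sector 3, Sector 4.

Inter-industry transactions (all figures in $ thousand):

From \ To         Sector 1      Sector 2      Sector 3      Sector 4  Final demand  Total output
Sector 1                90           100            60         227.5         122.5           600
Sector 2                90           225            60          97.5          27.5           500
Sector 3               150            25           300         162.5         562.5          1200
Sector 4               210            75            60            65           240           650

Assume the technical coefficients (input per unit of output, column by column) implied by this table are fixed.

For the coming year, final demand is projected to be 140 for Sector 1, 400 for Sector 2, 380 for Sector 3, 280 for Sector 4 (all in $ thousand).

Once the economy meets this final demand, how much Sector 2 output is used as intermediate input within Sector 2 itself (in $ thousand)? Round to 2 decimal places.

Technical coefficients a_ij = z_ij / X_j:
  a_11 = 90/600 = 0.15, a_21 = 90/600 = 0.15, a_31 = 150/600 = 0.25, a_41 = 210/600 = 0.35
  a_12 = 100/500 = 0.20, a_22 = 225/500 = 0.45, a_32 = 25/500 = 0.05, a_42 = 75/500 = 0.15
  a_13 = 60/1200 = 0.05, a_23 = 60/1200 = 0.05, a_33 = 300/1200 = 0.25, a_43 = 60/1200 = 0.05
  a_14 = 227.5/650 = 0.35, a_24 = 97.5/650 = 0.15, a_34 = 162.5/650 = 0.25, a_44 = 65/650 = 0.10
I − A =
  [   0.85    -0.20    -0.05    -0.35]
  [  -0.15     0.55    -0.05    -0.15]
  [  -0.25    -0.05     0.75    -0.25]
  [  -0.35    -0.15    -0.05     0.90]
Compute the cofactors C_ij = (−1)^(i+j)·(3×3 minor ij) of I−A; the adjugate is their transpose:
adj(I−A) = Cᵀ =
  [ 0.343000   0.176875   0.046375   0.175750]
  [ 0.156250   0.451250   0.050500   0.150000]
  [ 0.181250   0.139625   0.288875   0.174000]
  [ 0.169500   0.151750   0.042500   0.316250]
det(I−A) = Σ_j (I−A)_1j·C_1j = (0.85)(0.343000) + (-0.20)(0.156250) + (-0.05)(0.181250) + (-0.35)(0.169500) = 0.1919125
(I − A)⁻¹ = adj(I−A) / det(I−A) ≈
  [   1.7873     0.9216     0.2416     0.9158]
  [   0.8142     2.3513     0.2631     0.7816]
  [   0.9444     0.7275     1.5052     0.9067]
  [   0.8832     0.7907     0.2215     1.6479]
First solve x = (I − A)⁻¹ d = adj(I−A)·d / det(I−A); in particular x_2 = (0.156250·140 + 0.451250·400 + 0.050500·380 + 0.150000·280) / 0.1919125 = 263.565 / 0.1919125 ≈ 1373.3603.
Intermediate flow from 2 to 2: z_22 = a_22 · x_2 = 0.45 × 263.565 / 0.1919125 = 118.60425 / 0.1919125 ≈ 618.01.

z_22 = 618.01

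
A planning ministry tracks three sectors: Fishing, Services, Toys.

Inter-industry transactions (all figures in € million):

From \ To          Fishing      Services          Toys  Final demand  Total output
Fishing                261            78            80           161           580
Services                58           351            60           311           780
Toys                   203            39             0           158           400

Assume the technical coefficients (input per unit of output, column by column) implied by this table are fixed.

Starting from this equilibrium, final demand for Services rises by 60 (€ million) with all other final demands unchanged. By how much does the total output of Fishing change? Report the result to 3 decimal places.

Technical coefficients a_ij = z_ij / X_j:
  a_FF = 261/580 = 0.45, a_SF = 58/580 = 0.10, a_TF = 203/580 = 0.35
  a_FS = 78/780 = 0.10, a_SS = 351/780 = 0.45, a_TS = 39/780 = 0.05
  a_FT = 80/400 = 0.20, a_ST = 60/400 = 0.15, a_TT = 0/400 = 0.00
I − A =
  [   0.55    -0.10    -0.20]
  [  -0.10     0.55    -0.15]
  [  -0.35    -0.05     1.00]
Cofactors of I−A, C_ij = (−1)^(i+j)·(minor ij) (rows/columns in the sector order above):
  C_11 = (0.55)(1.00) − (-0.15)(-0.05) = 0.5425
  C_12 = −[(-0.10)(1.00) − (-0.15)(-0.35)] = 0.1525
  C_13 = (-0.10)(-0.05) − (0.55)(-0.35) = 0.1975
  C_21 = −[(-0.10)(1.00) − (-0.20)(-0.05)] = 0.1100
  C_22 = (0.55)(1.00) − (-0.20)(-0.35) = 0.4800
  C_23 = −[(0.55)(-0.05) − (-0.10)(-0.35)] = 0.0625
  C_31 = (-0.10)(-0.15) − (-0.20)(0.55) = 0.1250
  C_32 = −[(0.55)(-0.15) − (-0.20)(-0.10)] = 0.1025
  C_33 = (0.55)(0.55) − (-0.10)(-0.10) = 0.2925
det(I−A) = Σ_j (I−A)_1j·C_1j = (0.55)(0.5425) + (-0.10)(0.1525) + (-0.20)(0.1975) = 0.243625
adj(I−A) = Cᵀ =
  [ 0.5425   0.1100   0.1250]
  [ 0.1525   0.4800   0.1025]
  [ 0.1975   0.0625   0.2925]
(I − A)⁻¹ = adj(I−A) / det(I−A) ≈
  [   2.2268     0.4515     0.5131]
  [   0.6260     1.9702     0.4207]
  [   0.8107     0.2565     1.2006]
Δx = (I − A)⁻¹ Δd with Δd having +60 in the Services component and 0 elsewhere.
So Δx_F = L_FS · (+60), where L_FS = adj(I−A)_FS / det(I−A) = 0.1100 / 0.243625.
Δx_F = 0.1100 × (+60) / 0.243625 = 6.60 / 0.243625 ≈ 27.091.

Δx_F = 27.091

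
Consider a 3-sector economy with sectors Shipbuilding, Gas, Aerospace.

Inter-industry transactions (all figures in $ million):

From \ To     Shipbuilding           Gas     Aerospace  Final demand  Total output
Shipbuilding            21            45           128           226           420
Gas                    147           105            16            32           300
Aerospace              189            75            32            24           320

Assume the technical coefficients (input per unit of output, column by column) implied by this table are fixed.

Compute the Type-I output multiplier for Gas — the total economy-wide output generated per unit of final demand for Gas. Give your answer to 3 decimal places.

Technical coefficients a_ij = z_ij / X_j:
  a_11 = 21/420 = 0.05, a_21 = 147/420 = 0.35, a_31 = 189/420 = 0.45
  a_12 = 45/300 = 0.15, a_22 = 105/300 = 0.35, a_32 = 75/300 = 0.25
  a_13 = 128/320 = 0.40, a_23 = 16/320 = 0.05, a_33 = 32/320 = 0.10
I − A =
  [   0.95    -0.15    -0.40]
  [  -0.35     0.65    -0.05]
  [  -0.45    -0.25     0.90]
Cofactors of I−A, C_ij = (−1)^(i+j)·(minor ij) (rows/columns in the sector order above):
  C_11 = (0.65)(0.90) − (-0.05)(-0.25) = 0.5725
  C_12 = −[(-0.35)(0.90) − (-0.05)(-0.45)] = 0.3375
  C_13 = (-0.35)(-0.25) − (0.65)(-0.45) = 0.3800
  C_21 = −[(-0.15)(0.90) − (-0.40)(-0.25)] = 0.2350
  C_22 = (0.95)(0.90) − (-0.40)(-0.45) = 0.6750
  C_23 = −[(0.95)(-0.25) − (-0.15)(-0.45)] = 0.3050
  C_31 = (-0.15)(-0.05) − (-0.40)(0.65) = 0.2675
  C_32 = −[(0.95)(-0.05) − (-0.40)(-0.35)] = 0.1875
  C_33 = (0.95)(0.65) − (-0.15)(-0.35) = 0.5650
det(I−A) = Σ_j (I−A)_1j·C_1j = (0.95)(0.5725) + (-0.15)(0.3375) + (-0.40)(0.3800) = 0.34125
adj(I−A) = Cᵀ =
  [ 0.5725   0.2350   0.2675]
  [ 0.3375   0.6750   0.1875]
  [ 0.3800   0.3050   0.5650]
(I − A)⁻¹ = adj(I−A) / det(I−A) ≈
  [   1.6777     0.6886     0.7839]
  [   0.9890     1.9780     0.5495]
  [   1.1136     0.8938     1.6557]
The output multiplier for sector j is the column-j sum of the Leontief inverse (I − A)⁻¹ = adj(I−A) / det(I−A).
Column 2 of adj(I−A): (0.2350, 0.6750, 0.3050); det(I−A) = 0.34125.
m_2 = (0.2350 + 0.6750 + 0.3050) / 0.34125 = 1.215 / 0.34125 ≈ 3.560.

m_2 = 3.560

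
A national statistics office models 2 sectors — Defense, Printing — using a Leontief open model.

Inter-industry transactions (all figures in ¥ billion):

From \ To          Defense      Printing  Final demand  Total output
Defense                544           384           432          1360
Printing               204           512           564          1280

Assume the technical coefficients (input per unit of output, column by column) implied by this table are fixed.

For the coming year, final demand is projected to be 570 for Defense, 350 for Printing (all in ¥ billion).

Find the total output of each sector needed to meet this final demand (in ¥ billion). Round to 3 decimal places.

x_1 = 1419.048, x_2 = 938.095

Technical coefficients a_ij = z_ij / X_j:
  a_11 = 544/1360 = 0.40, a_21 = 204/1360 = 0.15
  a_12 = 384/1280 = 0.30, a_22 = 512/1280 = 0.40
I − A =
  [   0.60    -0.30]
  [  -0.15     0.60]
det(I−A) = (0.60)(0.60) − (-0.30)(-0.15) = 0.3150
adj(I−A) = [[0.60, 0.30], [0.15, 0.60]]
(I − A)⁻¹ = adj(I−A) / det(I−A) ≈
  [   1.9048     0.9524]
  [   0.4762     1.9048]
x = (I − A)⁻¹ d = adj(I−A)·d / det(I−A), with det(I−A) = 0.3150:
  x_1 = (0.60·570 + 0.30·350) / 0.3150 = 447.00 / 0.3150 ≈ 1419.048
  x_2 = (0.15·570 + 0.60·350) / 0.3150 = 295.50 / 0.3150 ≈ 938.095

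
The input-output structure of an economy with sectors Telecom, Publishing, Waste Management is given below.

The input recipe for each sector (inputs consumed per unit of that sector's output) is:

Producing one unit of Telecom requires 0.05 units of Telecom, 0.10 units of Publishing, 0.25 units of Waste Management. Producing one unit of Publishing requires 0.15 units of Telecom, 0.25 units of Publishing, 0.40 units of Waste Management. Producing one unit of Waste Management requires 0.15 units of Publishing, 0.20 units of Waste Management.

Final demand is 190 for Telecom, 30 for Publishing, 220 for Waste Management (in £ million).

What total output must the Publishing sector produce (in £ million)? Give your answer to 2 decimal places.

I − A =
  [   0.95    -0.15     0.00]
  [  -0.10     0.75    -0.15]
  [  -0.25    -0.40     0.80]
Cofactors of I−A, C_ij = (−1)^(i+j)·(minor ij) (rows/columns in the sector order above):
  C_11 = (0.75)(0.80) − (-0.15)(-0.40) = 0.5400
  C_12 = −[(-0.10)(0.80) − (-0.15)(-0.25)] = 0.1175
  C_13 = (-0.10)(-0.40) − (0.75)(-0.25) = 0.2275
  C_21 = −[(-0.15)(0.80) − (0.00)(-0.40)] = 0.1200
  C_22 = (0.95)(0.80) − (0.00)(-0.25) = 0.7600
  C_23 = −[(0.95)(-0.40) − (-0.15)(-0.25)] = 0.4175
  C_31 = (-0.15)(-0.15) − (0.00)(0.75) = 0.0225
  C_32 = −[(0.95)(-0.15) − (0.00)(-0.10)] = 0.1425
  C_33 = (0.95)(0.75) − (-0.15)(-0.10) = 0.6975
det(I−A) = Σ_j (I−A)_1j·C_1j = (0.95)(0.5400) + (-0.15)(0.1175) + (0.00)(0.2275) = 0.495375
adj(I−A) = Cᵀ =
  [ 0.5400   0.1200   0.0225]
  [ 0.1175   0.7600   0.1425]
  [ 0.2275   0.4175   0.6975]
(I − A)⁻¹ = adj(I−A) / det(I−A) ≈
  [   1.0901     0.2422     0.0454]
  [   0.2372     1.5342     0.2877]
  [   0.4592     0.8428     1.4080]
x = (I − A)⁻¹ d = adj(I−A)·d / det(I−A), with det(I−A) = 0.495375:
  x_1 = (0.5400·190 + 0.1200·30 + 0.0225·220) / 0.495375 = 111.15 / 0.495375 ≈ 224.38
  x_2 = (0.1175·190 + 0.7600·30 + 0.1425·220) / 0.495375 = 76.475 / 0.495375 ≈ 154.38
  x_3 = (0.2275·190 + 0.4175·30 + 0.6975·220) / 0.495375 = 209.20 / 0.495375 ≈ 422.31

x_2 = 154.38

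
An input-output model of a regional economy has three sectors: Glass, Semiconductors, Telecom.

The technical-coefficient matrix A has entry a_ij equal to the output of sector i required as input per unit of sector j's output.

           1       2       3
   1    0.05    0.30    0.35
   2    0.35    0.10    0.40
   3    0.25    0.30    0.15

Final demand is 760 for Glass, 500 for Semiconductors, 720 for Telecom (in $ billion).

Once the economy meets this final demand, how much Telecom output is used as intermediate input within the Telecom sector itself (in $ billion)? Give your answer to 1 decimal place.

z_33 = 385.2

I − A =
  [   0.95    -0.30    -0.35]
  [  -0.35     0.90    -0.40]
  [  -0.25    -0.30     0.85]
Cofactors of I−A, C_ij = (−1)^(i+j)·(minor ij) (rows/columns in the sector order above):
  C_11 = (0.90)(0.85) − (-0.40)(-0.30) = 0.6450
  C_12 = −[(-0.35)(0.85) − (-0.40)(-0.25)] = 0.3975
  C_13 = (-0.35)(-0.30) − (0.90)(-0.25) = 0.3300
  C_21 = −[(-0.30)(0.85) − (-0.35)(-0.30)] = 0.3600
  C_22 = (0.95)(0.85) − (-0.35)(-0.25) = 0.7200
  C_23 = −[(0.95)(-0.30) − (-0.30)(-0.25)] = 0.3600
  C_31 = (-0.30)(-0.40) − (-0.35)(0.90) = 0.4350
  C_32 = −[(0.95)(-0.40) − (-0.35)(-0.35)] = 0.5025
  C_33 = (0.95)(0.90) − (-0.30)(-0.35) = 0.7500
det(I−A) = Σ_j (I−A)_1j·C_1j = (0.95)(0.6450) + (-0.30)(0.3975) + (-0.35)(0.3300) = 0.3780
adj(I−A) = Cᵀ =
  [ 0.6450   0.3600   0.4350]
  [ 0.3975   0.7200   0.5025]
  [ 0.3300   0.3600   0.7500]
(I − A)⁻¹ = adj(I−A) / det(I−A) ≈
  [   1.7063     0.9524     1.1508]
  [   1.0516     1.9048     1.3294]
  [   0.8730     0.9524     1.9841]
First solve x = (I − A)⁻¹ d = adj(I−A)·d / det(I−A); in particular x_3 = (0.3300·760 + 0.3600·500 + 0.7500·720) / 0.3780 = 970.80 / 0.3780 ≈ 2568.254.
Intermediate flow from 3 to 3: z_33 = a_33 · x_3 = 0.15 × 970.80 / 0.3780 = 145.62 / 0.3780 ≈ 385.2.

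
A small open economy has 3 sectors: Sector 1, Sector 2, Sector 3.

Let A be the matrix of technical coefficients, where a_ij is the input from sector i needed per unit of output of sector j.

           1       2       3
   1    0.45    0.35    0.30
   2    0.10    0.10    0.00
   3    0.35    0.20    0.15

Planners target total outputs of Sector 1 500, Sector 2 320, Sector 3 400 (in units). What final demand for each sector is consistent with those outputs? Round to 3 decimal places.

I − A =
  [   0.55    -0.35    -0.30]
  [  -0.10     0.90     0.00]
  [  -0.35    -0.20     0.85]
d = (I − A) x:
  d_1 = (+0.55)·500 + (-0.35)·320 + (-0.30)·400 = 43.000
  d_2 = (-0.10)·500 + (+0.90)·320 + (+0.00)·400 = 238.000
  d_3 = (-0.35)·500 + (-0.20)·320 + (+0.85)·400 = 101.000

d_1 = 43.000, d_2 = 238.000, d_3 = 101.000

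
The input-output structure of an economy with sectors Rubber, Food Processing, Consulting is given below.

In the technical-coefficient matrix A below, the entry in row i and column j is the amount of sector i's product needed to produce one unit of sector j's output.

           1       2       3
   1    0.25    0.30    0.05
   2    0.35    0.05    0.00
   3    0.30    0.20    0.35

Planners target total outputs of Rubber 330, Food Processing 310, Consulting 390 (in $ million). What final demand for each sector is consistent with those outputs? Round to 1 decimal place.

I − A =
  [   0.75    -0.30    -0.05]
  [  -0.35     0.95     0.00]
  [  -0.30    -0.20     0.65]
d = (I − A) x:
  d_1 = (+0.75)·330 + (-0.30)·310 + (-0.05)·390 = 135.0
  d_2 = (-0.35)·330 + (+0.95)·310 + (+0.00)·390 = 179.0
  d_3 = (-0.30)·330 + (-0.20)·310 + (+0.65)·390 = 92.5

d_1 = 135.0, d_2 = 179.0, d_3 = 92.5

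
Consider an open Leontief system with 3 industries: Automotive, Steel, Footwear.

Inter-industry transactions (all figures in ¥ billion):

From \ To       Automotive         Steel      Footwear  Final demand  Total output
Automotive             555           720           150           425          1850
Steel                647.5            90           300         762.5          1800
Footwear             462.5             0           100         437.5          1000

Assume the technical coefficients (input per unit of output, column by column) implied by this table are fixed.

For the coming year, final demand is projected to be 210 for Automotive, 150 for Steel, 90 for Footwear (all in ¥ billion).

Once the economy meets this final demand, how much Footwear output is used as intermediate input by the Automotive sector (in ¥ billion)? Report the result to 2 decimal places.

z_FA = 158.02

Technical coefficients a_ij = z_ij / X_j:
  a_AA = 555/1850 = 0.30, a_SA = 647.5/1850 = 0.35, a_FA = 462.5/1850 = 0.25
  a_AS = 720/1800 = 0.40, a_SS = 90/1800 = 0.05, a_FS = 0/1800 = 0.00
  a_AF = 150/1000 = 0.15, a_SF = 300/1000 = 0.30, a_FF = 100/1000 = 0.10
I − A =
  [   0.70    -0.40    -0.15]
  [  -0.35     0.95    -0.30]
  [  -0.25     0.00     0.90]
Cofactors of I−A, C_ij = (−1)^(i+j)·(minor ij) (rows/columns in the sector order above):
  C_11 = (0.95)(0.90) − (-0.30)(0.00) = 0.8550
  C_12 = −[(-0.35)(0.90) − (-0.30)(-0.25)] = 0.3900
  C_13 = (-0.35)(0.00) − (0.95)(-0.25) = 0.2375
  C_21 = −[(-0.40)(0.90) − (-0.15)(0.00)] = 0.3600
  C_22 = (0.70)(0.90) − (-0.15)(-0.25) = 0.5925
  C_23 = −[(0.70)(0.00) − (-0.40)(-0.25)] = 0.1000
  C_31 = (-0.40)(-0.30) − (-0.15)(0.95) = 0.2625
  C_32 = −[(0.70)(-0.30) − (-0.15)(-0.35)] = 0.2625
  C_33 = (0.70)(0.95) − (-0.40)(-0.35) = 0.5250
det(I−A) = Σ_j (I−A)_1j·C_1j = (0.70)(0.8550) + (-0.40)(0.3900) + (-0.15)(0.2375) = 0.406875
adj(I−A) = Cᵀ =
  [ 0.8550   0.3600   0.2625]
  [ 0.3900   0.5925   0.2625]
  [ 0.2375   0.1000   0.5250]
(I − A)⁻¹ = adj(I−A) / det(I−A) ≈
  [   2.1014     0.8848     0.6452]
  [   0.9585     1.4562     0.6452]
  [   0.5837     0.2458     1.2903]
First solve x = (I − A)⁻¹ d = adj(I−A)·d / det(I−A); in particular x_A = (0.8550·210 + 0.3600·150 + 0.2625·90) / 0.406875 = 257.175 / 0.406875 ≈ 632.0737.
Intermediate flow from F to A: z_FA = a_FA · x_A = 0.25 × 257.175 / 0.406875 = 64.29375 / 0.406875 ≈ 158.02.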